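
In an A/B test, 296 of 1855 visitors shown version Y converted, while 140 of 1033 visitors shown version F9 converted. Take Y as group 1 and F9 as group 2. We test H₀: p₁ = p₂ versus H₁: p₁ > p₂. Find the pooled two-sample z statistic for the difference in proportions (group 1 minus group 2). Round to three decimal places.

p̂₁ = 296/1855 = 0.159569, p̂₂ = 140/1033 = 0.135528.
Pooled p̂ = (296+140)/(1855+1033) = 436/2888 = 0.150970.
SE = √(p̂(1−p̂)(1/n₁+1/n₂)) = √(0.150970·0.849030·0.00150714) = √(0.000193181) = 0.013899.
z = (0.159569 − 0.135528)/0.013899 = 0.024041/0.013899 = 1.730.
p-value = P(Z > 1.730) ≈ 0.0418.

z = 1.730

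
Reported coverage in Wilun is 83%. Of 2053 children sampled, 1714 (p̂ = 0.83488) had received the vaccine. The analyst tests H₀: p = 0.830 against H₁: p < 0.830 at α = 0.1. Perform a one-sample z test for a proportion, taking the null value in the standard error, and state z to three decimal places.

p̂ = 1714/2053 ≈ 0.834876.
Standard error under H₀: √(0.83×0.17/2053) = 0.008290.
z = (0.834876 − 0.83)/0.008290 = 0.004876/0.008290 = 0.588.
p-value = P(Z < 0.588) ≈ 0.7218, so at α = 0.1 we fail to reject H₀.

z = 0.588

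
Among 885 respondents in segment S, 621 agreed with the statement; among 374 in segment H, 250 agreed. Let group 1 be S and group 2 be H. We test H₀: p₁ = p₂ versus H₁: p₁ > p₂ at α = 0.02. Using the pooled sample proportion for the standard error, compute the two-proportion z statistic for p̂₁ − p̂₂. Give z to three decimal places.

z = 1.167

p̂₁ = 621/885 = 0.70169, p̂₂ = 250/374 = 0.66845.
Pooled p̂ = (621+250)/(885+374) = 871/1259 = 0.69182.
SE = √(p̂(1−p̂)(1/n₁+1/n₂)) = √(0.69182·0.30818·0.00380374) = √(0.000810978) = 0.02848.
z = (0.70169 − 0.66845)/0.02848 = 0.03324/0.02848 = 1.167.
p-value = P(Z > 1.167) ≈ 0.1215. With α = 0.02, fail to reject H₀.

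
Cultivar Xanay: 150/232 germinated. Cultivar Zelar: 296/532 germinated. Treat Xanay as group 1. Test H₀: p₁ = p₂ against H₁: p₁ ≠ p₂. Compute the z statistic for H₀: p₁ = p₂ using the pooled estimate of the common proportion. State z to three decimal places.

z = 2.325

p̂₁ = 150/232 = 0.64655, p̂₂ = 296/532 = 0.55639.
Pooled p̂ = (150+296)/(232+532) = 446/764 = 0.58377.
SE = √(p̂(1−p̂)(1/n₁+1/n₂)) = √(0.58377·0.41623·0.00619004) = √(0.00150407) = 0.03878.
z = (0.64655 − 0.55639)/0.03878 = 0.09016/0.03878 = 2.325.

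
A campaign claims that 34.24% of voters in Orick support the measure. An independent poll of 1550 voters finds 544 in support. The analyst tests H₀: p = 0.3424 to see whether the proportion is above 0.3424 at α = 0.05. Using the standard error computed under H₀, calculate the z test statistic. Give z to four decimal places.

z = 0.7109

p̂ = 544/1550 ≈ 0.350968.
SE = √(p₀(1−p₀)/n) = √(0.22516/1550) = 0.012053.
z = (0.350968 − 0.3424)/0.012053 = 0.008568/0.012053 = 0.7109.
p-value = P(Z > 0.711) ≈ 0.2386, so at α = 0.05 we fail to reject H₀.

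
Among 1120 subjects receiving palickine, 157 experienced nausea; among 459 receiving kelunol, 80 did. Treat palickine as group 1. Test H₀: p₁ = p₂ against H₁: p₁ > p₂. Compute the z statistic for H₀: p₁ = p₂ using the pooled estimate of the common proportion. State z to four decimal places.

p̂₁ = 157/1120 ≈ 0.140179, p̂₂ = 80/459 ≈ 0.174292.
Pooled p̂ = (157+80)/(1120+459) = 237/1579 = 0.150095.
SE = √(p̂(1−p̂)(1/n₁+1/n₂)) = √(0.150095·0.849905·0.00307151) = √(0.000391821) = 0.019794.
z = (0.140179 − 0.174292)/0.019794 = -0.034113/0.019794 = -1.7234.

z = -1.7234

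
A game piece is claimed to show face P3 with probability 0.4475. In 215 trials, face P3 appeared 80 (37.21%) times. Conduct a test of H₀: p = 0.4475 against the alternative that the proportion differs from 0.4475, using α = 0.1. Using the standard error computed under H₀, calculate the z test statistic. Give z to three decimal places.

p̂ = 80/215 ≈ 0.37209.
SE = √(p₀(1−p₀)/n) = √(0.24724/215) = 0.03391.
z = (0.37209 − 0.4475)/0.03391 = -0.07541/0.03391 = -2.224.
p-value = 2·P(Z > 2.224) ≈ 0.0262; since p < α = 0.1, reject H₀.

z = -2.224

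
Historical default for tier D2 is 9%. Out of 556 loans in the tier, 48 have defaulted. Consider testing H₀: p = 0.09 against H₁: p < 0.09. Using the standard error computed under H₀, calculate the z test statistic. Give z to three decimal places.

z = -0.302

p̂ = 48/556 = 0.08633.
Standard error under H₀: √(0.09×0.91/556) = 0.01214.
z = (0.08633 − 0.09)/0.01214 = -0.00367/0.01214 = -0.302.
p-value = P(Z < -0.302) ≈ 0.3812.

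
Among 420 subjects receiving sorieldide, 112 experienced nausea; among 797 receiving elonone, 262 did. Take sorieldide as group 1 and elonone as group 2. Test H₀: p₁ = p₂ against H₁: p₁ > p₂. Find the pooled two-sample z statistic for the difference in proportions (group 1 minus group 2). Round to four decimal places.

p̂₁ = 112/420 = 0.266667, p̂₂ = 262/797 = 0.328733.
Pooled p̂ = (112+262)/(420+797) = 374/1217 = 0.307313.
SE = √(p̂(1−p̂)(1/n₁+1/n₂)) = √(0.307313·0.692687·0.00363566) = √(0.000773929) = 0.027820.
z = (0.266667 − 0.328733)/0.027820 = -0.062066/0.027820 = -2.2310.

z = -2.2310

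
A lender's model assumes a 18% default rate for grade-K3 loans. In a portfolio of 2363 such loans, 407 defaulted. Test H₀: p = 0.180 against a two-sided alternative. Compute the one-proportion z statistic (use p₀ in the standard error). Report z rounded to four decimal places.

p̂ = 407/2363 ≈ 0.172239.
SE = √(p₀(1−p₀)/n) = √(0.1476/2363) = 0.007903.
z = (0.172239 − 0.18)/0.007903 = -0.007761/0.007903 = -0.9820.

z = -0.9820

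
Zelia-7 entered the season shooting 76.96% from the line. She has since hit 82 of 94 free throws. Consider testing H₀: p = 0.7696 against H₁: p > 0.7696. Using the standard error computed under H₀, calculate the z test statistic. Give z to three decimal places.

p̂ = 82/94 ≈ 0.87234.
SE = √(p₀(1−p₀)/n) = √(0.17732/94) = 0.04343.
z = (0.87234 − 0.7696)/0.04343 = 0.10274/0.04343 = 2.366.

z = 2.366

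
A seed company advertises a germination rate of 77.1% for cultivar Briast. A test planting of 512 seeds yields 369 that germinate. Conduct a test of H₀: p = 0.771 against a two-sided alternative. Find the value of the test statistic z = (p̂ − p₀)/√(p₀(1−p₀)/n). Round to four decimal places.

p̂ = 369/512 = 0.720703.
SE = √(p₀(1−p₀)/n) = √(0.17656/512) = 0.018570.
z = (0.720703 − 0.771)/0.018570 = -0.050297/0.018570 = -2.7085.

z = -2.7085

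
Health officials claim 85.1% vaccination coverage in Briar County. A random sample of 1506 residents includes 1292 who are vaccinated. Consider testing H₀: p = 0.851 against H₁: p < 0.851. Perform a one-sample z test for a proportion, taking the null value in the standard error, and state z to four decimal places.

p̂ = 1292/1506 = 0.857902.
SE = √(p₀(1−p₀)/n) = √(0.1268/1506) = 0.009176.
z = (0.857902 − 0.851)/0.009176 = 0.006902/0.009176 = 0.7522.

z = 0.7522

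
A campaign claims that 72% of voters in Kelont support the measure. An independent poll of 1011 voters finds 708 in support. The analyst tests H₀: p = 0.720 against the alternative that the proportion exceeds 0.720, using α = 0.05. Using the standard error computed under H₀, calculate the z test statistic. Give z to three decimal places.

p̂ = 708/1011 ≈ 0.70030.
Under H₀, SE = √(0.72·0.28/1011) = √(0.000199407) = 0.01412.
z = (0.70030 − 0.72)/0.01412 = -0.01970/0.01412 = -1.395.
p-value = P(Z > -1.395) ≈ 0.9185; since p > α = 0.05, fail to reject H₀.

z = -1.395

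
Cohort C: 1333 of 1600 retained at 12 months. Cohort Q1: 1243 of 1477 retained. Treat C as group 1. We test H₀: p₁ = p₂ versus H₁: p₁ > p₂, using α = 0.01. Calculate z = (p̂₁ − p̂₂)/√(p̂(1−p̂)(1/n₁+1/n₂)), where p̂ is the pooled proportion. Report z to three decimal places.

z = -0.634

p̂₁ = 1333/1600 ≈ 0.83313, p̂₂ = 1243/1477 ≈ 0.84157.
Pooled p̂ = (1333+1243)/(1600+1477) = 2576/3077 = 0.83718.
SE = √(0.13631 × 0.00130205) = 0.01332.
z = (0.83313 − 0.84157)/0.01332 = -0.00844/0.01332 = -0.634.
p-value = P(Z > -0.634) ≈ 0.7369. With α = 0.01, fail to reject H₀.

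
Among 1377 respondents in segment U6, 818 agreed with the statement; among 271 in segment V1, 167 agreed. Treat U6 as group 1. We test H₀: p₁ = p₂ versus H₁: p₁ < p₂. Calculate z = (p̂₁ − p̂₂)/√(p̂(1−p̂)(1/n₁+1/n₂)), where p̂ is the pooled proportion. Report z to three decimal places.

p̂₁ = 818/1377 ≈ 0.59405, p̂₂ = 167/271 ≈ 0.61624.
Pooled p̂ = (818+167)/(1377+271) = 985/1648 = 0.59769.
SE = √(0.240456 × 0.00441625) = 0.03259.
z = (0.59405 − 0.61624)/0.03259 = -0.02219/0.03259 = -0.681.

z = -0.681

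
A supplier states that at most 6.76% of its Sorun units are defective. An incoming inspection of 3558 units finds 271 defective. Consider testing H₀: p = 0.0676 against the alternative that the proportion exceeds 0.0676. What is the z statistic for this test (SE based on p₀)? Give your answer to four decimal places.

z = 2.0353

p̂ = 271/3558 = 0.0761664.
Under H₀, SE = √(0.0676·0.9324/3558) = √(1.77151e-05) = 0.0042089.
z = (0.0761664 − 0.0676)/0.0042089 = 0.0085664/0.0042089 = 2.0353.
p-value = P(Z > 2.035) ≈ 0.0209.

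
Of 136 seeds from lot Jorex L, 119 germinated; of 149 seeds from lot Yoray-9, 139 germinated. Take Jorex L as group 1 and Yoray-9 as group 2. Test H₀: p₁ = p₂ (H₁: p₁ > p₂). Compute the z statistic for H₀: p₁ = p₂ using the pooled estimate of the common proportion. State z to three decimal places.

p̂₁ = 119/136 = 0.87500, p̂₂ = 139/149 = 0.93289.
Pooled p̂ = (119+139)/(136+149) = 258/285 = 0.90526.
SE = √(0.0857618 × 0.0140644) = 0.03473.
z = (0.87500 − 0.93289)/0.03473 = -0.05789/0.03473 = -1.667.

z = -1.667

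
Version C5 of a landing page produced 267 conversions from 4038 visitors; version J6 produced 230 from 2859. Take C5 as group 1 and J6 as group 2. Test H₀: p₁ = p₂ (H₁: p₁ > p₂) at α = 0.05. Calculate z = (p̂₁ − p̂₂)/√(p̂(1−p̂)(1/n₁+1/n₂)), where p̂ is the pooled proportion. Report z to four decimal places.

p̂₁ = 267/4038 ≈ 0.0661218, p̂₂ = 230/2859 ≈ 0.0804477.
Pooled p̂ = (267+230)/(4038+2859) = 497/6897 = 0.0720603.
SE = √(p̂(1−p̂)(1/n₁+1/n₂)) = √(0.0720603·0.9279397·0.00059742) = √(3.99481e-05) = 0.0063204.
z = (0.0661218 − 0.0804477)/0.0063204 = -0.0143259/0.0063204 = -2.2666.
p-value = P(Z > -2.267) ≈ 0.9883; since p > α = 0.05, fail to reject H₀.

z = -2.2666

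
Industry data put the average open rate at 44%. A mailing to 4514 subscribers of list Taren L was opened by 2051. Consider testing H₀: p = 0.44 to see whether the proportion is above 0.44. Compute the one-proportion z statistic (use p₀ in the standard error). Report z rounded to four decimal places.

p̂ = 2051/4514 = 0.454364.
Under H₀, SE = √(0.44·0.56/4514) = √(5.45857e-05) = 0.007388.
z = (0.454364 − 0.44)/0.007388 = 0.014364/0.007388 = 1.9442.

z = 1.9442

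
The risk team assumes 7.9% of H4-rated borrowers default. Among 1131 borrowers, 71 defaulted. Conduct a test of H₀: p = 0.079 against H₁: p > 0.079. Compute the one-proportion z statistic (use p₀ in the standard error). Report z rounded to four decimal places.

p̂ = 71/1131 ≈ 0.062776.
Standard error under H₀: √(0.079×0.921/1131) = 0.008021.
z = (0.062776 − 0.079)/0.008021 = -0.016224/0.008021 = -2.0227.
p-value = P(Z > -2.023) ≈ 0.9784.

z = -2.0227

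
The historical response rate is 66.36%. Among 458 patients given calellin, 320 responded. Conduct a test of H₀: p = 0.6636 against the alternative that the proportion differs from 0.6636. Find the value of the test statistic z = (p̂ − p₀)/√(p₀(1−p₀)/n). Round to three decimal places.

p̂ = 320/458 ≈ 0.69869.
Under H₀, SE = √(0.6636·0.3364/458) = √(0.000487413) = 0.02208.
z = (0.69869 − 0.6636)/0.02208 = 0.03509/0.02208 = 1.589.
p-value = 2·P(Z > 1.589) ≈ 0.1120.

z = 1.589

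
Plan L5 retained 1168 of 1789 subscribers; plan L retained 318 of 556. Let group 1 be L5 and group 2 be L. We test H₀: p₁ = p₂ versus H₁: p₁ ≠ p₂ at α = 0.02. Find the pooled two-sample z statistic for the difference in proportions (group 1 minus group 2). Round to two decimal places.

z = 3.46

p̂₁ = 1168/1789 ≈ 0.6529, p̂₂ = 318/556 ≈ 0.5719.
Pooled p̂ = (1168+318)/(1789+556) = 1486/2345 = 0.6337.
SE = √(p̂(1−p̂)(1/n₁+1/n₂)) = √(0.6337·0.3663·0.00235753) = √(0.000547248) = 0.0234.
z = (0.6529 − 0.5719)/0.0234 = 0.0810/0.0234 = 3.46.
p-value = 2·P(Z > 3.460) ≈ 0.0005, so at α = 0.02 we reject H₀.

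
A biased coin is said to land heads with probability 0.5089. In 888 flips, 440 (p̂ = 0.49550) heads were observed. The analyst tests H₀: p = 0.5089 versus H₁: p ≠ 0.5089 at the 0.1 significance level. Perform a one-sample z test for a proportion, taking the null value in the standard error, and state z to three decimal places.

p̂ = 440/888 = 0.49550.
SE = √(p₀(1−p₀)/n) = √(0.24992/888) = 0.01678.
z = (0.49550 − 0.5089)/0.01678 = -0.01340/0.01678 = -0.799.
p-value = 2·P(Z > 0.799) ≈ 0.4243; since p > α = 0.1, fail to reject H₀.

z = -0.799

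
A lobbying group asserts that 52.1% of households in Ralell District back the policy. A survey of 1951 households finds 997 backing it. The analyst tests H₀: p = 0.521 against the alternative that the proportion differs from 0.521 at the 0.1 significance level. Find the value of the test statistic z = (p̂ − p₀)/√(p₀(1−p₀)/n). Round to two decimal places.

p̂ = 997/1951 ≈ 0.5110.
Under H₀, SE = √(0.521·0.479/1951) = √(0.000127913) = 0.0113.
z = (0.5110 − 0.521)/0.0113 = -0.0100/0.0113 = -0.88.
Two-sided p-value ≈ 2·Φ(−0.882) = 0.3776, so at α = 0.1 we fail to reject H₀.

z = -0.88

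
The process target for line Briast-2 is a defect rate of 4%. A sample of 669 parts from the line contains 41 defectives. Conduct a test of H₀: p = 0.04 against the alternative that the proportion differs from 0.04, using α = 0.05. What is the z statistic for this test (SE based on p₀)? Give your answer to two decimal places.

p̂ = 41/669 = 0.06129.
SE = √(p₀(1−p₀)/n) = √(0.0384/669) = 0.00758.
z = (0.06129 − 0.04)/0.00758 = 0.02129/0.00758 = 2.81.
p-value = 2·P(Z > 2.810) ≈ 0.0050, so at α = 0.05 we reject H₀.

z = 2.81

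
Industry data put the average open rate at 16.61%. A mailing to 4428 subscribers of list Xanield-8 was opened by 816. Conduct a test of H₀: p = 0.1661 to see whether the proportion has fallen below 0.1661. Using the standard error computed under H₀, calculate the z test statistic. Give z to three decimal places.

z = 3.251

p̂ = 816/4428 = 0.184282.
Under H₀, SE = √(0.1661·0.8339/4428) = √(3.12807e-05) = 0.005593.
z = (0.184282 − 0.1661)/0.005593 = 0.018182/0.005593 = 3.251.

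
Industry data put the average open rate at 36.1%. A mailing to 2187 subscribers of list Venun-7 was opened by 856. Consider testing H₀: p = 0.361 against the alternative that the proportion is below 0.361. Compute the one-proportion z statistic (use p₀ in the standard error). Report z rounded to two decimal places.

p̂ = 856/2187 ≈ 0.39140.
Standard error under H₀: √(0.361×0.639/2187) = 0.01027.
z = (0.39140 − 0.361)/0.01027 = 0.03040/0.01027 = 2.96.
p-value = P(Z < 2.960) ≈ 0.9985.

z = 2.96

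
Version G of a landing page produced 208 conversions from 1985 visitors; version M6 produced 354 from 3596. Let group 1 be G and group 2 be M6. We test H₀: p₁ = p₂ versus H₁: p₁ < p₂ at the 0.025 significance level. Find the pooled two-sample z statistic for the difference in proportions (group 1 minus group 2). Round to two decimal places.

z = 0.75

p̂₁ = 208/1985 = 0.104786, p̂₂ = 354/3596 = 0.098443.
Pooled p̂ = (208+354)/(1985+3596) = 562/5581 = 0.100699.
SE = √(p̂(1−p̂)(1/n₁+1/n₂)) = √(0.100699·0.899301·0.000781865) = √(7.08046e-05) = 0.008415.
z = (0.104786 − 0.098443)/0.008415 = 0.006343/0.008415 = 0.75.
p-value = P(Z < 0.754) ≈ 0.7745. With α = 0.025, fail to reject H₀.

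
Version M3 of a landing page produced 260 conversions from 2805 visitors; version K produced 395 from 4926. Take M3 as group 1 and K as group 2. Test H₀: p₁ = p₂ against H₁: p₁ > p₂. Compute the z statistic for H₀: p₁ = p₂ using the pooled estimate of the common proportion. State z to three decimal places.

z = 1.898

p̂₁ = 260/2805 ≈ 0.092692, p̂₂ = 395/4926 ≈ 0.080187.
Pooled p̂ = (260+395)/(2805+4926) = 655/7731 = 0.084724.
SE = √(p̂(1−p̂)(1/n₁+1/n₂)) = √(0.084724·0.915276·0.000559511) = √(4.33877e-05) = 0.006587.
z = (0.092692 − 0.080187)/0.006587 = 0.012505/0.006587 = 1.898.
p-value = P(Z > 1.898) ≈ 0.0288.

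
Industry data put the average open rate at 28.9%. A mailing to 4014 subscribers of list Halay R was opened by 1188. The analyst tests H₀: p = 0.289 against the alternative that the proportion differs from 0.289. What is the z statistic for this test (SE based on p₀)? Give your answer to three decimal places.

p̂ = 1188/4014 ≈ 0.29596.
Under H₀, SE = √(0.289·0.711/4014) = √(5.11906e-05) = 0.00715.
z = (0.29596 − 0.289)/0.00715 = 0.00696/0.00715 = 0.973.

z = 0.973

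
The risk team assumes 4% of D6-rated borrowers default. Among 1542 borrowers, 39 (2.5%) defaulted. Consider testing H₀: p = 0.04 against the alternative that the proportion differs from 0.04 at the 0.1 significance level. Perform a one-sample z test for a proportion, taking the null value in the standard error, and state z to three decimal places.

p̂ = 39/1542 = 0.025292.
Under H₀, SE = √(0.04·0.96/1542) = √(2.49027e-05) = 0.004990.
z = (0.025292 − 0.04)/0.004990 = -0.014708/0.004990 = -2.947.
Two-sided p-value ≈ 2·Φ(−2.947) = 0.0032; since p < α = 0.1, reject H₀.

z = -2.947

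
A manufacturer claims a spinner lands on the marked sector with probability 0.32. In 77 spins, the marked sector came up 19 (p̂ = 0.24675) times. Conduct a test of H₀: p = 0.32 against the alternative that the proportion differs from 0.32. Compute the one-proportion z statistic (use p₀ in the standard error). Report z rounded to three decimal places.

p̂ = 19/77 = 0.24675.
Standard error under H₀: √(0.32×0.68/77) = 0.05316.
z = (0.24675 − 0.32)/0.05316 = -0.07325/0.05316 = -1.378.

z = -1.378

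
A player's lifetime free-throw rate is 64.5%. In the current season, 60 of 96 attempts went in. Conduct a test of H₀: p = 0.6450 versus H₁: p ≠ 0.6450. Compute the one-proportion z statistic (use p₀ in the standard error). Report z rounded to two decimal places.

z = -0.41

p̂ = 60/96 ≈ 0.6250.
Standard error under H₀: √(0.645×0.355/96) = 0.0488.
z = (0.6250 − 0.645)/0.0488 = -0.0200/0.0488 = -0.41.
p-value = 2·P(Z > 0.410) ≈ 0.6822.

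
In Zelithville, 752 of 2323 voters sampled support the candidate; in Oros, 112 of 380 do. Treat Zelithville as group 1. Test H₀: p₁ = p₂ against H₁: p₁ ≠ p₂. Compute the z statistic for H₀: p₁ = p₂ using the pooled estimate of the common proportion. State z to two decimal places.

p̂₁ = 752/2323 = 0.3237, p̂₂ = 112/380 = 0.2947.
Pooled p̂ = (752+112)/(2323+380) = 864/2703 = 0.3196.
SE = √(0.217472 × 0.00306206) = 0.0258.
z = (0.3237 − 0.2947)/0.0258 = 0.0290/0.0258 = 1.12.
p-value = 2·P(Z > 1.123) ≈ 0.2614.

z = 1.12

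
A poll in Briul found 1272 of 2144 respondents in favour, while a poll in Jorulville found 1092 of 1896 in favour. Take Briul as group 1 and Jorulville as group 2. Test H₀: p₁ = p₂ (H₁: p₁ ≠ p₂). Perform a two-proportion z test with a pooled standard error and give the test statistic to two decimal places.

p̂₁ = 1272/2144 = 0.5933, p̂₂ = 1092/1896 = 0.5759.
Pooled p̂ = (1272+1092)/(2144+1896) = 2364/4040 = 0.5851.
SE = √(p̂(1−p̂)(1/n₁+1/n₂)) = √(0.5851·0.4149·0.000993844) = √(0.000241255) = 0.0155.
z = (0.5933 − 0.5759)/0.0155 = 0.0174/0.0155 = 1.12.

z = 1.12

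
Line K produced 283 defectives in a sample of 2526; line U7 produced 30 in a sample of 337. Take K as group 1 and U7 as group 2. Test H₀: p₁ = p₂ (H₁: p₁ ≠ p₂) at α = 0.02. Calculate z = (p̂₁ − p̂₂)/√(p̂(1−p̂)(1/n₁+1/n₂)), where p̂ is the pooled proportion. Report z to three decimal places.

p̂₁ = 283/2526 = 0.112035, p̂₂ = 30/337 = 0.089021.
Pooled p̂ = (283+30)/(2526+337) = 313/2863 = 0.109326.
SE = √(0.0973737 × 0.00336324) = 0.018097.
z = (0.112035 − 0.089021)/0.018097 = 0.023014/0.018097 = 1.272.
Two-sided p-value ≈ 2·Φ(−1.272) = 0.2035, so at α = 0.02 we fail to reject H₀.

z = 1.272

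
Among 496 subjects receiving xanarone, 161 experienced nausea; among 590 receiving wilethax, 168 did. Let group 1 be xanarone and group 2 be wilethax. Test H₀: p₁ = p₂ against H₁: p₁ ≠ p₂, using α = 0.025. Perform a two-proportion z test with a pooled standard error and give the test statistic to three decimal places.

p̂₁ = 161/496 = 0.32460, p̂₂ = 168/590 = 0.28475.
Pooled p̂ = (161+168)/(496+590) = 329/1086 = 0.30295.
SE = √(p̂(1−p̂)(1/n₁+1/n₂)) = √(0.30295·0.69705·0.00371104) = √(0.000783661) = 0.02799.
z = (0.32460 − 0.28475)/0.02799 = 0.03985/0.02799 = 1.424.
Two-sided p-value ≈ 2·Φ(−1.424) = 0.1546; since p > α = 0.025, fail to reject H₀.

z = 1.424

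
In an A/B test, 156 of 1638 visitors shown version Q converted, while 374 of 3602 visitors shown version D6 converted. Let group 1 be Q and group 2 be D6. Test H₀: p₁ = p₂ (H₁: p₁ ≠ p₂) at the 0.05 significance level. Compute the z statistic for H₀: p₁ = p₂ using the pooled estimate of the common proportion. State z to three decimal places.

p̂₁ = 156/1638 ≈ 0.09524, p̂₂ = 374/3602 ≈ 0.10383.
Pooled p̂ = (156+374)/(1638+3602) = 530/5240 = 0.10115.
SE = √(0.0909147 × 0.000888124) = 0.00899.
z = (0.09524 − 0.10383)/0.00899 = -0.00859/0.00899 = -0.956.
p-value = 2·P(Z > 0.956) ≈ 0.3389, so at α = 0.05 we fail to reject H₀.

z = -0.956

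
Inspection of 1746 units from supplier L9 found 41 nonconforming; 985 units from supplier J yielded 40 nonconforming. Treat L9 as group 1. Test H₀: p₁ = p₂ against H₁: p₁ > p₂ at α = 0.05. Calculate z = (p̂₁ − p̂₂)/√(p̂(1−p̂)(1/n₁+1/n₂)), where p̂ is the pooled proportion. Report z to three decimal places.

p̂₁ = 41/1746 ≈ 0.0234822, p̂₂ = 40/985 ≈ 0.0406091.
Pooled p̂ = (41+40)/(1746+985) = 81/2731 = 0.0296595.
SE = √(p̂(1−p̂)(1/n₁+1/n₂)) = √(0.0296595·0.9703405·0.00158797) = √(4.57013e-05) = 0.0067603.
z = (0.0234822 − 0.0406091)/0.0067603 = -0.0171269/0.0067603 = -2.533.
p-value = P(Z > -2.533) ≈ 0.9944. With α = 0.05, fail to reject H₀.

z = -2.533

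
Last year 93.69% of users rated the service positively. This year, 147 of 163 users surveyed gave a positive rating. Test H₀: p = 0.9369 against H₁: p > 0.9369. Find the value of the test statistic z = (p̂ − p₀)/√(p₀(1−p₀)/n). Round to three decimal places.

z = -1.841

p̂ = 147/163 ≈ 0.90184.
SE = √(p₀(1−p₀)/n) = √(0.059118/163) = 0.01904.
z = (0.90184 − 0.9369)/0.01904 = -0.03506/0.01904 = -1.841.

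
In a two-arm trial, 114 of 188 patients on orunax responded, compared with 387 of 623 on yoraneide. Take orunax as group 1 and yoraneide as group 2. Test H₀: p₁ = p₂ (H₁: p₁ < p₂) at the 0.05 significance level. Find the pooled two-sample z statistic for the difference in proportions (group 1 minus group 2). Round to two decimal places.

z = -0.37

p̂₁ = 114/188 ≈ 0.6064, p̂₂ = 387/623 ≈ 0.6212.
Pooled p̂ = (114+387)/(188+623) = 501/811 = 0.6178.
SE = √(p̂(1−p̂)(1/n₁+1/n₂)) = √(0.6178·0.3822·0.00692429) = √(0.00163506) = 0.0404.
z = (0.6064 − 0.6212)/0.0404 = -0.0148/0.0404 = -0.37.
p-value = P(Z < -0.366) ≈ 0.3571, so at α = 0.05 we fail to reject H₀.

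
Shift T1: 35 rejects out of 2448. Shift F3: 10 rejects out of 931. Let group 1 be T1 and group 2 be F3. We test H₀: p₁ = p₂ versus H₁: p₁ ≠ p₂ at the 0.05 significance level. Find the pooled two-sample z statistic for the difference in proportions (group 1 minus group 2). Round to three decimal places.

p̂₁ = 35/2448 ≈ 0.014297, p̂₂ = 10/931 ≈ 0.010741.
Pooled p̂ = (35+10)/(2448+931) = 45/3379 = 0.013318.
SE = √(p̂(1−p̂)(1/n₁+1/n₂)) = √(0.013318·0.986682·0.00148261) = √(1.94818e-05) = 0.004414.
z = (0.014297 − 0.010741)/0.004414 = 0.003556/0.004414 = 0.806.
Two-sided p-value ≈ 2·Φ(−0.806) = 0.4204. With α = 0.05, fail to reject H₀.

z = 0.806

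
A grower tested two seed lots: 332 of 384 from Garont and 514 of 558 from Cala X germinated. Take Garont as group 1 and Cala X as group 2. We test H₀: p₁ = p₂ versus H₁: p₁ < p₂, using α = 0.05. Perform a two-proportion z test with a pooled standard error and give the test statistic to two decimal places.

z = -2.82

p̂₁ = 332/384 ≈ 0.86458, p̂₂ = 514/558 ≈ 0.92115.
Pooled p̂ = (332+514)/(384+558) = 846/942 = 0.89809.
SE = √(0.091525 × 0.00439628) = 0.02006.
z = (0.86458 − 0.92115)/0.02006 = -0.05657/0.02006 = -2.82.
p-value = P(Z < -2.820) ≈ 0.0024; since p < α = 0.05, reject H₀.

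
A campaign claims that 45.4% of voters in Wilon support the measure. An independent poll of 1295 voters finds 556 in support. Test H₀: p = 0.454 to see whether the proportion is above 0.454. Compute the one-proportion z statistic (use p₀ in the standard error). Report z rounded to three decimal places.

z = -1.782

p̂ = 556/1295 ≈ 0.42934.
SE = √(p₀(1−p₀)/n) = √(0.24788/1295) = 0.01384.
z = (0.42934 − 0.454)/0.01384 = -0.02466/0.01384 = -1.782.
p-value = P(Z > -1.782) ≈ 0.9626.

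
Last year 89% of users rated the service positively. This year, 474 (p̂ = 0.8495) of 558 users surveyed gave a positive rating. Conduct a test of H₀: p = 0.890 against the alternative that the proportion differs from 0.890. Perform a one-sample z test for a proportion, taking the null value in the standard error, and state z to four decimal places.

p̂ = 474/558 = 0.849462.
Standard error under H₀: √(0.89×0.11/558) = 0.013246.
z = (0.849462 − 0.89)/0.013246 = -0.040538/0.013246 = -3.0604.

z = -3.0604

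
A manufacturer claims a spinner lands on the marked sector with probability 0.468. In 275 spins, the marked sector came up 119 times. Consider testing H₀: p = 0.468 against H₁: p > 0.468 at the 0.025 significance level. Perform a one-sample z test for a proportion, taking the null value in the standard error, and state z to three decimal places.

p̂ = 119/275 = 0.43273.
SE = √(p₀(1−p₀)/n) = √(0.24898/275) = 0.03009.
z = (0.43273 − 0.468)/0.03009 = -0.03527/0.03009 = -1.172.
p-value = P(Z > -1.172) ≈ 0.8795. With α = 0.025, fail to reject H₀.

z = -1.172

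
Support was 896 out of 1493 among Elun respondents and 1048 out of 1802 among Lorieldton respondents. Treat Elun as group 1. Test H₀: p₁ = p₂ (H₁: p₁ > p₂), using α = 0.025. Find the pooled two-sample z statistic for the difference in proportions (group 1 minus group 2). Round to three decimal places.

z = 1.078

p̂₁ = 896/1493 = 0.60013, p̂₂ = 1048/1802 = 0.58158.
Pooled p̂ = (896+1048)/(1493+1802) = 1944/3295 = 0.58998.
SE = √(p̂(1−p̂)(1/n₁+1/n₂)) = √(0.58998·0.41002·0.00122473) = √(0.000296266) = 0.01721.
z = (0.60013 − 0.58158)/0.01721 = 0.01855/0.01721 = 1.078.
p-value = P(Z > 1.078) ≈ 0.1405, so at α = 0.025 we fail to reject H₀.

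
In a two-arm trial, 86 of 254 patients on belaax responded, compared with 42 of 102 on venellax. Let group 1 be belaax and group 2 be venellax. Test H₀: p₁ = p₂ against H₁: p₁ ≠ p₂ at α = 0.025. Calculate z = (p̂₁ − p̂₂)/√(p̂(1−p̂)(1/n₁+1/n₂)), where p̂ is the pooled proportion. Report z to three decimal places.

z = -1.301

p̂₁ = 86/254 = 0.33858, p̂₂ = 42/102 = 0.41176.
Pooled p̂ = (86+42)/(254+102) = 128/356 = 0.35955.
SE = √(p̂(1−p̂)(1/n₁+1/n₂)) = √(0.35955·0.64045·0.0137409) = √(0.00316418) = 0.05625.
z = (0.33858 − 0.41176)/0.05625 = -0.07318/0.05625 = -1.301.
p-value = 2·P(Z > 1.301) ≈ 0.1933. With α = 0.025, fail to reject H₀.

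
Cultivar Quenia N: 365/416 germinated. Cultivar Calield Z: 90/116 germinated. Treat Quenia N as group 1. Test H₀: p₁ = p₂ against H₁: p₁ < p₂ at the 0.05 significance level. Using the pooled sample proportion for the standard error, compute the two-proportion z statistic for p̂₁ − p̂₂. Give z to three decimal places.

p̂₁ = 365/416 = 0.87740, p̂₂ = 90/116 = 0.77586.
Pooled p̂ = (365+90)/(416+116) = 455/532 = 0.85526.
SE = √(0.123788 × 0.0110245) = 0.03694.
z = (0.87740 − 0.77586)/0.03694 = 0.10154/0.03694 = 2.749.
p-value = P(Z < 2.749) ≈ 0.9970; since p > α = 0.05, fail to reject H₀.

z = 2.749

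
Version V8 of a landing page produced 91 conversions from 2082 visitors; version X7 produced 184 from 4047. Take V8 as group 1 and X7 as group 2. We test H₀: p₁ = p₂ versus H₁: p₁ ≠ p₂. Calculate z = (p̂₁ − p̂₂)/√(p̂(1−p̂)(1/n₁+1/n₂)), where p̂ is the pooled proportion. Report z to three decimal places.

z = -0.315

p̂₁ = 91/2082 ≈ 0.04371, p̂₂ = 184/4047 ≈ 0.04547.
Pooled p̂ = (91+184)/(2082+4047) = 275/6129 = 0.04487.
SE = √(0.0428555 × 0.000727404) = 0.00558.
z = (0.04371 − 0.04547)/0.00558 = -0.00176/0.00558 = -0.315.
p-value = 2·P(Z > 0.315) ≈ 0.7529.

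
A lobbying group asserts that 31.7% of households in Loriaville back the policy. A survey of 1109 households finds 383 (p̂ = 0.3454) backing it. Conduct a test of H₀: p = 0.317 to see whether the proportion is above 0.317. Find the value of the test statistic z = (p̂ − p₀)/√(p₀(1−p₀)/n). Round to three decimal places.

p̂ = 383/1109 ≈ 0.345356.
Standard error under H₀: √(0.317×0.683/1109) = 0.013973.
z = (0.345356 − 0.317)/0.013973 = 0.028356/0.013973 = 2.029.
p-value = P(Z > 2.029) ≈ 0.0212.

z = 2.029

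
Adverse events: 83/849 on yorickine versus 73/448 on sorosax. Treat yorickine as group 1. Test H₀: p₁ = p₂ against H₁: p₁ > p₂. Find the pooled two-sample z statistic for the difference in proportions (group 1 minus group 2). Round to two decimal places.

p̂₁ = 83/849 = 0.0978, p̂₂ = 73/448 = 0.1629.
Pooled p̂ = (83+73)/(849+448) = 156/1297 = 0.1203.
SE = √(p̂(1−p̂)(1/n₁+1/n₂)) = √(0.1203·0.8797·0.00341) = √(0.000360815) = 0.0190.
z = (0.0978 − 0.1629)/0.0190 = -0.0651/0.0190 = -3.43.

z = -3.43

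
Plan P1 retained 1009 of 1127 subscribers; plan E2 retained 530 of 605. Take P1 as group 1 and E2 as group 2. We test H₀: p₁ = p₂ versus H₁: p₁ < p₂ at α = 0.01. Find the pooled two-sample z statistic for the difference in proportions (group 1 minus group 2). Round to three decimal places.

p̂₁ = 1009/1127 ≈ 0.89530, p̂₂ = 530/605 ≈ 0.87603.
Pooled p̂ = (1009+530)/(1127+605) = 1539/1732 = 0.88857.
SE = √(0.0990148 × 0.0025402) = 0.01586.
z = (0.89530 − 0.87603)/0.01586 = 0.01927/0.01586 = 1.215.
p-value = P(Z < 1.215) ≈ 0.8878, so at α = 0.01 we fail to reject H₀.

z = 1.215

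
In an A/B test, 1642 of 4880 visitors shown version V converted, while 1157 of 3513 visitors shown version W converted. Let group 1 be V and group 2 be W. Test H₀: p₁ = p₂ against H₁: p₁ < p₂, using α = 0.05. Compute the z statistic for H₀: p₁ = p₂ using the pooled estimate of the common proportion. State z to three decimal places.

z = 0.683

p̂₁ = 1642/4880 ≈ 0.336475, p̂₂ = 1157/3513 ≈ 0.329348.
Pooled p̂ = (1642+1157)/(4880+3513) = 2799/8393 = 0.333492.
SE = √(0.222275 × 0.000489575) = 0.010432.
z = (0.336475 − 0.329348)/0.010432 = 0.007127/0.010432 = 0.683.
p-value = P(Z < 0.683) ≈ 0.7528. With α = 0.05, fail to reject H₀.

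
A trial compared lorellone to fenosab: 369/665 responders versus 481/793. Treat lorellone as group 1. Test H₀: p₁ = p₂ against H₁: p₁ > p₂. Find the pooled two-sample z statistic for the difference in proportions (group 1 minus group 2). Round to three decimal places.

p̂₁ = 369/665 = 0.55489, p̂₂ = 481/793 = 0.60656.
Pooled p̂ = (369+481)/(665+793) = 850/1458 = 0.58299.
SE = √(p̂(1−p̂)(1/n₁+1/n₂)) = √(0.58299·0.41701·0.00276479) = √(0.000672156) = 0.02593.
z = (0.55489 − 0.60656)/0.02593 = -0.05167/0.02593 = -1.993.

z = -1.993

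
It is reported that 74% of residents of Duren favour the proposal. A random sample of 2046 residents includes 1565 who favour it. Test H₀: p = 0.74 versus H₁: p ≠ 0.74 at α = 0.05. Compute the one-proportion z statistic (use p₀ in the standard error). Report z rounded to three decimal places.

p̂ = 1565/2046 = 0.76491.
Standard error under H₀: √(0.74×0.26/2046) = 0.00970.
z = (0.76491 − 0.74)/0.00970 = 0.02491/0.00970 = 2.568.
p-value = 2·P(Z > 2.568) ≈ 0.0102, so at α = 0.05 we reject H₀.

z = 2.568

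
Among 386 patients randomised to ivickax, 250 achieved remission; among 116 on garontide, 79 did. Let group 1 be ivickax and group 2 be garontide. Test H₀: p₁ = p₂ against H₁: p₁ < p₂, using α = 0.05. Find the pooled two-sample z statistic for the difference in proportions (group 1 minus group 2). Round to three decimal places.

z = -0.663

p̂₁ = 250/386 ≈ 0.64767, p̂₂ = 79/116 ≈ 0.68103.
Pooled p̂ = (250+79)/(386+116) = 329/502 = 0.65538.
SE = √(0.225858 × 0.0112114) = 0.05032.
z = (0.64767 − 0.68103)/0.05032 = -0.03336/0.05032 = -0.663.
p-value = P(Z < -0.663) ≈ 0.2536; since p > α = 0.05, fail to reject H₀.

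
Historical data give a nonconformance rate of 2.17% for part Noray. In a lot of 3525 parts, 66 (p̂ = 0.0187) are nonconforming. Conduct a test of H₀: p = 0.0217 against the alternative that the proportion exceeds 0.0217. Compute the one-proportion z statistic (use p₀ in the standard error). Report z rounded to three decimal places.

z = -1.213

p̂ = 66/3525 = 0.018723.
SE = √(p₀(1−p₀)/n) = √(0.021229/3525) = 0.002454.
z = (0.018723 − 0.0217)/0.002454 = -0.002977/0.002454 = -1.213.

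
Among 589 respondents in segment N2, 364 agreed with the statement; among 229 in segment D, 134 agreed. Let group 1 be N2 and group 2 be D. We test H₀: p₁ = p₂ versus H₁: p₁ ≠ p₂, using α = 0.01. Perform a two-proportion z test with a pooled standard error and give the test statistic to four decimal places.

p̂₁ = 364/589 = 0.617997, p̂₂ = 134/229 = 0.585153.
Pooled p̂ = (364+134)/(589+229) = 498/818 = 0.608802.
SE = √(p̂(1−p̂)(1/n₁+1/n₂)) = √(0.608802·0.391198·0.00606461) = √(0.00144436) = 0.038005.
z = (0.617997 − 0.585153)/0.038005 = 0.032844/0.038005 = 0.8642.
p-value = 2·P(Z > 0.864) ≈ 0.3875, so at α = 0.01 we fail to reject H₀.

z = 0.8642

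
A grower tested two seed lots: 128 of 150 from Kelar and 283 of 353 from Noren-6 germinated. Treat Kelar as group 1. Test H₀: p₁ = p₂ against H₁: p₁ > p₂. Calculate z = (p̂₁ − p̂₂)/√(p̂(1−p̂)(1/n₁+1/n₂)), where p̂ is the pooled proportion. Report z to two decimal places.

p̂₁ = 128/150 = 0.8533, p̂₂ = 283/353 = 0.8017.
Pooled p̂ = (128+283)/(150+353) = 411/503 = 0.8171.
SE = √(0.149449 × 0.00949953) = 0.0377.
z = (0.8533 − 0.8017)/0.0377 = 0.0516/0.0377 = 1.37.

z = 1.37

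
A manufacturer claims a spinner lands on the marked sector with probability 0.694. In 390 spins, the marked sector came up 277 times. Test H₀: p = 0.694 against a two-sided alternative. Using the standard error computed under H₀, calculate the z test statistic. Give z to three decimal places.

z = 0.697

p̂ = 277/390 = 0.71026.
Standard error under H₀: √(0.694×0.306/390) = 0.02334.
z = (0.71026 − 0.694)/0.02334 = 0.01626/0.02334 = 0.697.
Two-sided p-value ≈ 2·Φ(−0.697) = 0.4860.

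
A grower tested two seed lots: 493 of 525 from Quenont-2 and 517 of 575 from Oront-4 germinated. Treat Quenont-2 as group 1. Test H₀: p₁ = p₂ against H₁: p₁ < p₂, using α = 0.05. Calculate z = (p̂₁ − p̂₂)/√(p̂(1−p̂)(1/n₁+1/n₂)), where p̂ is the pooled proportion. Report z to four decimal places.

z = 2.4126

p̂₁ = 493/525 = 0.9390476, p̂₂ = 517/575 = 0.8991304.
Pooled p̂ = (493+517)/(525+575) = 1010/1100 = 0.9181818.
SE = √(p̂(1−p̂)(1/n₁+1/n₂)) = √(0.9181818·0.0818182·0.00364389) = √(0.000273744) = 0.0165452.
z = (0.9390476 − 0.8991304)/0.0165452 = 0.0399172/0.0165452 = 2.4126.
p-value = P(Z < 2.413) ≈ 0.9921. With α = 0.05, fail to reject H₀.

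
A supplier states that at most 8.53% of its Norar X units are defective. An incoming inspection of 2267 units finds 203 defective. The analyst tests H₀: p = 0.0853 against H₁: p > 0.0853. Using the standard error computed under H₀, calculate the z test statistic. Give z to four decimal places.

p̂ = 203/2267 = 0.089546.
Standard error under H₀: √(0.0853×0.9147/2267) = 0.005867.
z = (0.089546 − 0.0853)/0.005867 = 0.004246/0.005867 = 0.7237.

z = 0.7237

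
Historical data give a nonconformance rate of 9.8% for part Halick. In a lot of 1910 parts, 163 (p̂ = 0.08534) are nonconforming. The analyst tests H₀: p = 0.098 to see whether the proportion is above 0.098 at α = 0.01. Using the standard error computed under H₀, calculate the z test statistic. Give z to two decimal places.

p̂ = 163/1910 = 0.08534.
Under H₀, SE = √(0.098·0.902/1910) = √(4.62806e-05) = 0.00680.
z = (0.08534 − 0.098)/0.00680 = -0.01266/0.00680 = -1.86.
p-value = P(Z > -1.861) ≈ 0.9686, so at α = 0.01 we fail to reject H₀.

z = -1.86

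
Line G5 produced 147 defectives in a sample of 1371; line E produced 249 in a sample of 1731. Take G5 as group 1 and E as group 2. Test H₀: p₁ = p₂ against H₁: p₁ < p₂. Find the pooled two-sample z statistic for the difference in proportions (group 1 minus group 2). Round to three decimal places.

p̂₁ = 147/1371 = 0.107221, p̂₂ = 249/1731 = 0.143847.
Pooled p̂ = (147+249)/(1371+1731) = 396/3102 = 0.127660.
SE = √(p̂(1−p̂)(1/n₁+1/n₂)) = √(0.127660·0.872340·0.0013071) = √(0.000145562) = 0.012065.
z = (0.107221 − 0.143847)/0.012065 = -0.036626/0.012065 = -3.036.
p-value = P(Z < -3.036) ≈ 0.0012.

z = -3.036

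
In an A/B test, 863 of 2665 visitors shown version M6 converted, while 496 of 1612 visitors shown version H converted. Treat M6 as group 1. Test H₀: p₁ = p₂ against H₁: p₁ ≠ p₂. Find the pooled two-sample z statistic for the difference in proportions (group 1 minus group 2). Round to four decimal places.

z = 1.0983

p̂₁ = 863/2665 = 0.323827, p̂₂ = 496/1612 = 0.307692.
Pooled p̂ = (863+496)/(2665+1612) = 1359/4277 = 0.317746.
SE = √(0.216784 × 0.000995582) = 0.014691.
z = (0.323827 − 0.307692)/0.014691 = 0.016135/0.014691 = 1.0983.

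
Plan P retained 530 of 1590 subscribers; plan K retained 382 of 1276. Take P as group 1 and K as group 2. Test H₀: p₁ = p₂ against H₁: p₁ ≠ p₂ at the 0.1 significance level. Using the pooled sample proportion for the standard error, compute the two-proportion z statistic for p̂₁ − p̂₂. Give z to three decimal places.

p̂₁ = 530/1590 ≈ 0.333333, p̂₂ = 382/1276 ≈ 0.299373.
Pooled p̂ = (530+382)/(1590+1276) = 912/2866 = 0.318214.
SE = √(p̂(1−p̂)(1/n₁+1/n₂)) = √(0.318214·0.681786·0.00141263) = √(0.000306475) = 0.017506.
z = (0.333333 − 0.299373)/0.017506 = 0.033960/0.017506 = 1.940.
p-value = 2·P(Z > 1.940) ≈ 0.0524. With α = 0.1, reject H₀.

z = 1.940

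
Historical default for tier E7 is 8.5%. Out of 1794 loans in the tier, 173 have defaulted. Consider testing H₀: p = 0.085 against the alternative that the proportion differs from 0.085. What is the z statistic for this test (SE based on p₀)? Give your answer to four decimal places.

z = 1.7363

p̂ = 173/1794 ≈ 0.0964326.
Under H₀, SE = √(0.085·0.915/1794) = √(4.33528e-05) = 0.0065843.
z = (0.0964326 − 0.085)/0.0065843 = 0.0114326/0.0065843 = 1.7363.
p-value = 2·P(Z > 1.736) ≈ 0.0825.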